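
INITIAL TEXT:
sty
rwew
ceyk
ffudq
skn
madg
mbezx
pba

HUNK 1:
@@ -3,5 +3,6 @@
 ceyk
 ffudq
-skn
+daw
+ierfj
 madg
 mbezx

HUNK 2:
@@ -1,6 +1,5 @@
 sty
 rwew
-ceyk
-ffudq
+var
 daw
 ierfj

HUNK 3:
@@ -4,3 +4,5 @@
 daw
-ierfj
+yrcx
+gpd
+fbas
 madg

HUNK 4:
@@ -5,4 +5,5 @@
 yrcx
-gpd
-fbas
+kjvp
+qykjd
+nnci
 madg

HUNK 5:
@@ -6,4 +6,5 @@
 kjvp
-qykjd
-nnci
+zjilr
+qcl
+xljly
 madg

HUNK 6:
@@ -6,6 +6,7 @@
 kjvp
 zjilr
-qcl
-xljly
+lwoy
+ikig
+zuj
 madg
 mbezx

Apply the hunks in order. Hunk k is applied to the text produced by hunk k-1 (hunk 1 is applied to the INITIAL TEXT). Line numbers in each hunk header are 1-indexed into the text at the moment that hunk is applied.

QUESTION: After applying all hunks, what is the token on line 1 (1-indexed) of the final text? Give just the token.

Answer: sty

Derivation:
Hunk 1: at line 3 remove [skn] add [daw,ierfj] -> 9 lines: sty rwew ceyk ffudq daw ierfj madg mbezx pba
Hunk 2: at line 1 remove [ceyk,ffudq] add [var] -> 8 lines: sty rwew var daw ierfj madg mbezx pba
Hunk 3: at line 4 remove [ierfj] add [yrcx,gpd,fbas] -> 10 lines: sty rwew var daw yrcx gpd fbas madg mbezx pba
Hunk 4: at line 5 remove [gpd,fbas] add [kjvp,qykjd,nnci] -> 11 lines: sty rwew var daw yrcx kjvp qykjd nnci madg mbezx pba
Hunk 5: at line 6 remove [qykjd,nnci] add [zjilr,qcl,xljly] -> 12 lines: sty rwew var daw yrcx kjvp zjilr qcl xljly madg mbezx pba
Hunk 6: at line 6 remove [qcl,xljly] add [lwoy,ikig,zuj] -> 13 lines: sty rwew var daw yrcx kjvp zjilr lwoy ikig zuj madg mbezx pba
Final line 1: sty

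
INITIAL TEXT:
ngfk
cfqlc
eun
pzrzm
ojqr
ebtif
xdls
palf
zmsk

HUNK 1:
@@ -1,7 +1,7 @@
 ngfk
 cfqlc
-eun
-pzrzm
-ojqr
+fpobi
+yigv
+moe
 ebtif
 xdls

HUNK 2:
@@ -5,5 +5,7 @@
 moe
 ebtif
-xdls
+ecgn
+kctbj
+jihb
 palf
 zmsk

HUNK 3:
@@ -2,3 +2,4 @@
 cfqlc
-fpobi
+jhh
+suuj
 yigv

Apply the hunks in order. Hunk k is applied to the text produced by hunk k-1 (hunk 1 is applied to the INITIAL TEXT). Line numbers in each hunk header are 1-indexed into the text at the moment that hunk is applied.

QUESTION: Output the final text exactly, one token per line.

Answer: ngfk
cfqlc
jhh
suuj
yigv
moe
ebtif
ecgn
kctbj
jihb
palf
zmsk

Derivation:
Hunk 1: at line 1 remove [eun,pzrzm,ojqr] add [fpobi,yigv,moe] -> 9 lines: ngfk cfqlc fpobi yigv moe ebtif xdls palf zmsk
Hunk 2: at line 5 remove [xdls] add [ecgn,kctbj,jihb] -> 11 lines: ngfk cfqlc fpobi yigv moe ebtif ecgn kctbj jihb palf zmsk
Hunk 3: at line 2 remove [fpobi] add [jhh,suuj] -> 12 lines: ngfk cfqlc jhh suuj yigv moe ebtif ecgn kctbj jihb palf zmsk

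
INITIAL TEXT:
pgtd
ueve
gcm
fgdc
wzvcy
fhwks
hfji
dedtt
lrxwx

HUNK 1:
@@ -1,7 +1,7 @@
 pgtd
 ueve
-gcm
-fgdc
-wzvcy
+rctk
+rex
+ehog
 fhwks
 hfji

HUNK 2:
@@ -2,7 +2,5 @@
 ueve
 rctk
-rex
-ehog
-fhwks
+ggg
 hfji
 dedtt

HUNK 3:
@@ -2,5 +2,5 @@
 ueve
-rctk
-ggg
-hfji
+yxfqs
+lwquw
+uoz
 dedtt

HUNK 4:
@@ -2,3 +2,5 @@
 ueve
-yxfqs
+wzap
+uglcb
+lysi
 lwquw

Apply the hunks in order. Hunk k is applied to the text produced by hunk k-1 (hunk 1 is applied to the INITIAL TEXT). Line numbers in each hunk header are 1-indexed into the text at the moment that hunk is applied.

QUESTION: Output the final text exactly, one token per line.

Answer: pgtd
ueve
wzap
uglcb
lysi
lwquw
uoz
dedtt
lrxwx

Derivation:
Hunk 1: at line 1 remove [gcm,fgdc,wzvcy] add [rctk,rex,ehog] -> 9 lines: pgtd ueve rctk rex ehog fhwks hfji dedtt lrxwx
Hunk 2: at line 2 remove [rex,ehog,fhwks] add [ggg] -> 7 lines: pgtd ueve rctk ggg hfji dedtt lrxwx
Hunk 3: at line 2 remove [rctk,ggg,hfji] add [yxfqs,lwquw,uoz] -> 7 lines: pgtd ueve yxfqs lwquw uoz dedtt lrxwx
Hunk 4: at line 2 remove [yxfqs] add [wzap,uglcb,lysi] -> 9 lines: pgtd ueve wzap uglcb lysi lwquw uoz dedtt lrxwx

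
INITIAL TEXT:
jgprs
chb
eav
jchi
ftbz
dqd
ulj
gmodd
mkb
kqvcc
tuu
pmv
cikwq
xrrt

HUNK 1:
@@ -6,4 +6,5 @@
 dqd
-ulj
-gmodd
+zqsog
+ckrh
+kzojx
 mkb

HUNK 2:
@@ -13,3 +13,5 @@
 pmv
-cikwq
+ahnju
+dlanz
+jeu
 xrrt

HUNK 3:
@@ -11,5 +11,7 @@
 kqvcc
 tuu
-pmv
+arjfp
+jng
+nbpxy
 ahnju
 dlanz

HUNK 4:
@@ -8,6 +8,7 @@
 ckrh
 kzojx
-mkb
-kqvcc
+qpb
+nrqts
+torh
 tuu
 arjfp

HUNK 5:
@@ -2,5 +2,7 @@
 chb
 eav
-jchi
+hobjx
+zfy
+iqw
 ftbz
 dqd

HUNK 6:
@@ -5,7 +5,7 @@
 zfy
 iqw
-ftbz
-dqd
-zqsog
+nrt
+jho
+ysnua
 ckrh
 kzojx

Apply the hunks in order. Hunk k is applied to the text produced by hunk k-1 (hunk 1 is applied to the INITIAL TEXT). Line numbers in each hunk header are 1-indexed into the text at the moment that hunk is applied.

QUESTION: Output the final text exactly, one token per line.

Hunk 1: at line 6 remove [ulj,gmodd] add [zqsog,ckrh,kzojx] -> 15 lines: jgprs chb eav jchi ftbz dqd zqsog ckrh kzojx mkb kqvcc tuu pmv cikwq xrrt
Hunk 2: at line 13 remove [cikwq] add [ahnju,dlanz,jeu] -> 17 lines: jgprs chb eav jchi ftbz dqd zqsog ckrh kzojx mkb kqvcc tuu pmv ahnju dlanz jeu xrrt
Hunk 3: at line 11 remove [pmv] add [arjfp,jng,nbpxy] -> 19 lines: jgprs chb eav jchi ftbz dqd zqsog ckrh kzojx mkb kqvcc tuu arjfp jng nbpxy ahnju dlanz jeu xrrt
Hunk 4: at line 8 remove [mkb,kqvcc] add [qpb,nrqts,torh] -> 20 lines: jgprs chb eav jchi ftbz dqd zqsog ckrh kzojx qpb nrqts torh tuu arjfp jng nbpxy ahnju dlanz jeu xrrt
Hunk 5: at line 2 remove [jchi] add [hobjx,zfy,iqw] -> 22 lines: jgprs chb eav hobjx zfy iqw ftbz dqd zqsog ckrh kzojx qpb nrqts torh tuu arjfp jng nbpxy ahnju dlanz jeu xrrt
Hunk 6: at line 5 remove [ftbz,dqd,zqsog] add [nrt,jho,ysnua] -> 22 lines: jgprs chb eav hobjx zfy iqw nrt jho ysnua ckrh kzojx qpb nrqts torh tuu arjfp jng nbpxy ahnju dlanz jeu xrrt

Answer: jgprs
chb
eav
hobjx
zfy
iqw
nrt
jho
ysnua
ckrh
kzojx
qpb
nrqts
torh
tuu
arjfp
jng
nbpxy
ahnju
dlanz
jeu
xrrt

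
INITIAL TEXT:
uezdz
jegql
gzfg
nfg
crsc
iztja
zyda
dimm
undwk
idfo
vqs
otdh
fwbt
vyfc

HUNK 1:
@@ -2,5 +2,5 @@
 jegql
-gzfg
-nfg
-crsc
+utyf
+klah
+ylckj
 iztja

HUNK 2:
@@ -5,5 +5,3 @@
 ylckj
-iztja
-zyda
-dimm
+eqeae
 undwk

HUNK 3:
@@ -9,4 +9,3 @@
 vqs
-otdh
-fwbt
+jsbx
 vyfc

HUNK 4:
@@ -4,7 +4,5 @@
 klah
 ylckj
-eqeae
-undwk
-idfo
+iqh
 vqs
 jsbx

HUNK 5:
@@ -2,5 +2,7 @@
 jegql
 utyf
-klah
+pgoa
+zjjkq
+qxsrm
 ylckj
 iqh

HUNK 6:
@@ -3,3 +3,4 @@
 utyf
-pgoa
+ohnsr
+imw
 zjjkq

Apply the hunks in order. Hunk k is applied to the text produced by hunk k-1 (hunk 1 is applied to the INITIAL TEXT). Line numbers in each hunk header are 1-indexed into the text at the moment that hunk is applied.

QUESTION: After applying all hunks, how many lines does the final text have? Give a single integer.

Hunk 1: at line 2 remove [gzfg,nfg,crsc] add [utyf,klah,ylckj] -> 14 lines: uezdz jegql utyf klah ylckj iztja zyda dimm undwk idfo vqs otdh fwbt vyfc
Hunk 2: at line 5 remove [iztja,zyda,dimm] add [eqeae] -> 12 lines: uezdz jegql utyf klah ylckj eqeae undwk idfo vqs otdh fwbt vyfc
Hunk 3: at line 9 remove [otdh,fwbt] add [jsbx] -> 11 lines: uezdz jegql utyf klah ylckj eqeae undwk idfo vqs jsbx vyfc
Hunk 4: at line 4 remove [eqeae,undwk,idfo] add [iqh] -> 9 lines: uezdz jegql utyf klah ylckj iqh vqs jsbx vyfc
Hunk 5: at line 2 remove [klah] add [pgoa,zjjkq,qxsrm] -> 11 lines: uezdz jegql utyf pgoa zjjkq qxsrm ylckj iqh vqs jsbx vyfc
Hunk 6: at line 3 remove [pgoa] add [ohnsr,imw] -> 12 lines: uezdz jegql utyf ohnsr imw zjjkq qxsrm ylckj iqh vqs jsbx vyfc
Final line count: 12

Answer: 12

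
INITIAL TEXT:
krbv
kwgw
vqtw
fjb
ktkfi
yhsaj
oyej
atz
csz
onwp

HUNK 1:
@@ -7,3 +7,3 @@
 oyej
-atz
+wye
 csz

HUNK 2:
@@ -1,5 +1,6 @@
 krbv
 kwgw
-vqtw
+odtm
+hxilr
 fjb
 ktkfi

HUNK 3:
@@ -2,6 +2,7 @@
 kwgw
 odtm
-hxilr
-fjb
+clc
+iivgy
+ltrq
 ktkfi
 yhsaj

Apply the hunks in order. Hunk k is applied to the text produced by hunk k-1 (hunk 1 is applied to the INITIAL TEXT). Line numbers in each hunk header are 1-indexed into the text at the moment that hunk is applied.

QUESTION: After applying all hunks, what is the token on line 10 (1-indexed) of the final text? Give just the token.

Answer: wye

Derivation:
Hunk 1: at line 7 remove [atz] add [wye] -> 10 lines: krbv kwgw vqtw fjb ktkfi yhsaj oyej wye csz onwp
Hunk 2: at line 1 remove [vqtw] add [odtm,hxilr] -> 11 lines: krbv kwgw odtm hxilr fjb ktkfi yhsaj oyej wye csz onwp
Hunk 3: at line 2 remove [hxilr,fjb] add [clc,iivgy,ltrq] -> 12 lines: krbv kwgw odtm clc iivgy ltrq ktkfi yhsaj oyej wye csz onwp
Final line 10: wye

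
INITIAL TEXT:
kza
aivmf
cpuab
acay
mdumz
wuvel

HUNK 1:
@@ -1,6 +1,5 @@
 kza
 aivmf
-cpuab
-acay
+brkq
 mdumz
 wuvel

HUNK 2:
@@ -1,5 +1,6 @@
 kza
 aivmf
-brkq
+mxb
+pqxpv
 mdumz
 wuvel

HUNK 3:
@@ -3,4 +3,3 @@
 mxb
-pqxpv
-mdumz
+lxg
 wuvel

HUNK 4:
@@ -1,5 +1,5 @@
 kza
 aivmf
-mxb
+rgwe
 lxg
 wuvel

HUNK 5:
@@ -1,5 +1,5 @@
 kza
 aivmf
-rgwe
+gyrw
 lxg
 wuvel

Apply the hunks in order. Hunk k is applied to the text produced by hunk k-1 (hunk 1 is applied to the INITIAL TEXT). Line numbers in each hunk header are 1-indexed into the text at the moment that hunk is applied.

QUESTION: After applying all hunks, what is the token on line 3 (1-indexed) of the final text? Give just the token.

Answer: gyrw

Derivation:
Hunk 1: at line 1 remove [cpuab,acay] add [brkq] -> 5 lines: kza aivmf brkq mdumz wuvel
Hunk 2: at line 1 remove [brkq] add [mxb,pqxpv] -> 6 lines: kza aivmf mxb pqxpv mdumz wuvel
Hunk 3: at line 3 remove [pqxpv,mdumz] add [lxg] -> 5 lines: kza aivmf mxb lxg wuvel
Hunk 4: at line 1 remove [mxb] add [rgwe] -> 5 lines: kza aivmf rgwe lxg wuvel
Hunk 5: at line 1 remove [rgwe] add [gyrw] -> 5 lines: kza aivmf gyrw lxg wuvel
Final line 3: gyrw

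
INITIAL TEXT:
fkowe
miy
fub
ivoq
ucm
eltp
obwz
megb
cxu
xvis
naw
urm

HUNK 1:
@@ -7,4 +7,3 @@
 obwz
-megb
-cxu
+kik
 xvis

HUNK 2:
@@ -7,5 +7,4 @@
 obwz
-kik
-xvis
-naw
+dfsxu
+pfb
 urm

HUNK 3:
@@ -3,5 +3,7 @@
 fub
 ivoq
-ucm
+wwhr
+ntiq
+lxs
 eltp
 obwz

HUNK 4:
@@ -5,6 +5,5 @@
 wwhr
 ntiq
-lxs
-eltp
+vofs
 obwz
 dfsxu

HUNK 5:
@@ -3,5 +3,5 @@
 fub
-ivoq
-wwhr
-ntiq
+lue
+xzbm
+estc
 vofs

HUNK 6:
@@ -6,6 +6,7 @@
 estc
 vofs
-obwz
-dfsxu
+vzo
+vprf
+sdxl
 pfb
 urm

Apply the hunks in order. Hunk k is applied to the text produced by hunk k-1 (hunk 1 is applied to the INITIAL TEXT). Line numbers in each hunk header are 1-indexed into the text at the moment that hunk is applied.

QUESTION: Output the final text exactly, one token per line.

Answer: fkowe
miy
fub
lue
xzbm
estc
vofs
vzo
vprf
sdxl
pfb
urm

Derivation:
Hunk 1: at line 7 remove [megb,cxu] add [kik] -> 11 lines: fkowe miy fub ivoq ucm eltp obwz kik xvis naw urm
Hunk 2: at line 7 remove [kik,xvis,naw] add [dfsxu,pfb] -> 10 lines: fkowe miy fub ivoq ucm eltp obwz dfsxu pfb urm
Hunk 3: at line 3 remove [ucm] add [wwhr,ntiq,lxs] -> 12 lines: fkowe miy fub ivoq wwhr ntiq lxs eltp obwz dfsxu pfb urm
Hunk 4: at line 5 remove [lxs,eltp] add [vofs] -> 11 lines: fkowe miy fub ivoq wwhr ntiq vofs obwz dfsxu pfb urm
Hunk 5: at line 3 remove [ivoq,wwhr,ntiq] add [lue,xzbm,estc] -> 11 lines: fkowe miy fub lue xzbm estc vofs obwz dfsxu pfb urm
Hunk 6: at line 6 remove [obwz,dfsxu] add [vzo,vprf,sdxl] -> 12 lines: fkowe miy fub lue xzbm estc vofs vzo vprf sdxl pfb urm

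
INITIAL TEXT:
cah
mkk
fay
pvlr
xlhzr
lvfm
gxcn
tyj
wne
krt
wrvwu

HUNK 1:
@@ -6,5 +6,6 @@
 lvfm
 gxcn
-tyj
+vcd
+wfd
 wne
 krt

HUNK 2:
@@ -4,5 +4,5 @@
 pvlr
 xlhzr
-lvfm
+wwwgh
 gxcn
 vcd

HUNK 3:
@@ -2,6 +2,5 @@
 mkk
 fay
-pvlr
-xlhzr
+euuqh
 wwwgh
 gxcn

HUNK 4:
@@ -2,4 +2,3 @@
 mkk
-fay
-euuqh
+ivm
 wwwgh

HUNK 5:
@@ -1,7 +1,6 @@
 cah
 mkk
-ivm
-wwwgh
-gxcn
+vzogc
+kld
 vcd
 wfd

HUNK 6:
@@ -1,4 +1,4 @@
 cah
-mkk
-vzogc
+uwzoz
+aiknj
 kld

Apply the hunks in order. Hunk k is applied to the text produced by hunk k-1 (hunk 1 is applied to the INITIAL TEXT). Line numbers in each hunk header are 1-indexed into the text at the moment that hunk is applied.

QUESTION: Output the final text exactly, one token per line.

Answer: cah
uwzoz
aiknj
kld
vcd
wfd
wne
krt
wrvwu

Derivation:
Hunk 1: at line 6 remove [tyj] add [vcd,wfd] -> 12 lines: cah mkk fay pvlr xlhzr lvfm gxcn vcd wfd wne krt wrvwu
Hunk 2: at line 4 remove [lvfm] add [wwwgh] -> 12 lines: cah mkk fay pvlr xlhzr wwwgh gxcn vcd wfd wne krt wrvwu
Hunk 3: at line 2 remove [pvlr,xlhzr] add [euuqh] -> 11 lines: cah mkk fay euuqh wwwgh gxcn vcd wfd wne krt wrvwu
Hunk 4: at line 2 remove [fay,euuqh] add [ivm] -> 10 lines: cah mkk ivm wwwgh gxcn vcd wfd wne krt wrvwu
Hunk 5: at line 1 remove [ivm,wwwgh,gxcn] add [vzogc,kld] -> 9 lines: cah mkk vzogc kld vcd wfd wne krt wrvwu
Hunk 6: at line 1 remove [mkk,vzogc] add [uwzoz,aiknj] -> 9 lines: cah uwzoz aiknj kld vcd wfd wne krt wrvwu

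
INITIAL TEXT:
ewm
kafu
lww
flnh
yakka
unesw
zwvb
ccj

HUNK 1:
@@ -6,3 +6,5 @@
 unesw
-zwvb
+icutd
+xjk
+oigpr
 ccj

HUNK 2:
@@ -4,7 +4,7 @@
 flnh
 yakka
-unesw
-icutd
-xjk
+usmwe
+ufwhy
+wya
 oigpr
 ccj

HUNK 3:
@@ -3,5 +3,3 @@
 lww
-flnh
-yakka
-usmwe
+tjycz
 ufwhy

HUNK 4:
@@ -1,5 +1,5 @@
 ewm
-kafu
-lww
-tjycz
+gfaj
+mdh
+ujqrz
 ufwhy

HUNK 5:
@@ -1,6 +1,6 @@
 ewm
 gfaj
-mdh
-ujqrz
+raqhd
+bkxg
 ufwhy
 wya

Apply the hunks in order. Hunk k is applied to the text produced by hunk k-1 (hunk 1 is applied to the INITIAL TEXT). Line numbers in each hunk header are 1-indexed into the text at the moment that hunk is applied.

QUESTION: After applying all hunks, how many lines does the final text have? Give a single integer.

Answer: 8

Derivation:
Hunk 1: at line 6 remove [zwvb] add [icutd,xjk,oigpr] -> 10 lines: ewm kafu lww flnh yakka unesw icutd xjk oigpr ccj
Hunk 2: at line 4 remove [unesw,icutd,xjk] add [usmwe,ufwhy,wya] -> 10 lines: ewm kafu lww flnh yakka usmwe ufwhy wya oigpr ccj
Hunk 3: at line 3 remove [flnh,yakka,usmwe] add [tjycz] -> 8 lines: ewm kafu lww tjycz ufwhy wya oigpr ccj
Hunk 4: at line 1 remove [kafu,lww,tjycz] add [gfaj,mdh,ujqrz] -> 8 lines: ewm gfaj mdh ujqrz ufwhy wya oigpr ccj
Hunk 5: at line 1 remove [mdh,ujqrz] add [raqhd,bkxg] -> 8 lines: ewm gfaj raqhd bkxg ufwhy wya oigpr ccj
Final line count: 8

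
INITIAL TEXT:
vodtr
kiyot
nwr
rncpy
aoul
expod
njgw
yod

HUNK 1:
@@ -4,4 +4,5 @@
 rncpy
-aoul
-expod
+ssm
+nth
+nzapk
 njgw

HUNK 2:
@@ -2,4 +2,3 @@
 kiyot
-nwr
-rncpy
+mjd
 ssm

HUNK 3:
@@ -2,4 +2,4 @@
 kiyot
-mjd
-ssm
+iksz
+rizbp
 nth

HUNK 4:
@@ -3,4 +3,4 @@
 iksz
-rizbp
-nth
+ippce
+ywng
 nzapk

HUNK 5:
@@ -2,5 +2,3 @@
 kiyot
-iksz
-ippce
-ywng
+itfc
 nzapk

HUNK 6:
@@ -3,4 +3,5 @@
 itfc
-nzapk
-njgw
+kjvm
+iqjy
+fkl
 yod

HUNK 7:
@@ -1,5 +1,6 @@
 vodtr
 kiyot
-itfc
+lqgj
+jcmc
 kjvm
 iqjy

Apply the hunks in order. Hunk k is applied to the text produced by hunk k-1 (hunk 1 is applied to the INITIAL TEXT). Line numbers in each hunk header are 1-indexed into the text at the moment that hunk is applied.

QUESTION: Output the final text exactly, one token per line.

Hunk 1: at line 4 remove [aoul,expod] add [ssm,nth,nzapk] -> 9 lines: vodtr kiyot nwr rncpy ssm nth nzapk njgw yod
Hunk 2: at line 2 remove [nwr,rncpy] add [mjd] -> 8 lines: vodtr kiyot mjd ssm nth nzapk njgw yod
Hunk 3: at line 2 remove [mjd,ssm] add [iksz,rizbp] -> 8 lines: vodtr kiyot iksz rizbp nth nzapk njgw yod
Hunk 4: at line 3 remove [rizbp,nth] add [ippce,ywng] -> 8 lines: vodtr kiyot iksz ippce ywng nzapk njgw yod
Hunk 5: at line 2 remove [iksz,ippce,ywng] add [itfc] -> 6 lines: vodtr kiyot itfc nzapk njgw yod
Hunk 6: at line 3 remove [nzapk,njgw] add [kjvm,iqjy,fkl] -> 7 lines: vodtr kiyot itfc kjvm iqjy fkl yod
Hunk 7: at line 1 remove [itfc] add [lqgj,jcmc] -> 8 lines: vodtr kiyot lqgj jcmc kjvm iqjy fkl yod

Answer: vodtr
kiyot
lqgj
jcmc
kjvm
iqjy
fkl
yod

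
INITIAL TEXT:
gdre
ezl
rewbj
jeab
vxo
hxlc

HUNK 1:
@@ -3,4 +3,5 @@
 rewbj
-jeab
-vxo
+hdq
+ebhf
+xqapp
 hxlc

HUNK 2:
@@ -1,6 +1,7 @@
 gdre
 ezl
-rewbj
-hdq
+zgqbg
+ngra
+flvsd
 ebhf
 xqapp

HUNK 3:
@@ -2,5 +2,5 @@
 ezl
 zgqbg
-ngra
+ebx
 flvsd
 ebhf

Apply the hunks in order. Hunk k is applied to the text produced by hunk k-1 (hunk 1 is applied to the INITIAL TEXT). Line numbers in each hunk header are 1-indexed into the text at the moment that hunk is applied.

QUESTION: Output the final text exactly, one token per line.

Answer: gdre
ezl
zgqbg
ebx
flvsd
ebhf
xqapp
hxlc

Derivation:
Hunk 1: at line 3 remove [jeab,vxo] add [hdq,ebhf,xqapp] -> 7 lines: gdre ezl rewbj hdq ebhf xqapp hxlc
Hunk 2: at line 1 remove [rewbj,hdq] add [zgqbg,ngra,flvsd] -> 8 lines: gdre ezl zgqbg ngra flvsd ebhf xqapp hxlc
Hunk 3: at line 2 remove [ngra] add [ebx] -> 8 lines: gdre ezl zgqbg ebx flvsd ebhf xqapp hxlc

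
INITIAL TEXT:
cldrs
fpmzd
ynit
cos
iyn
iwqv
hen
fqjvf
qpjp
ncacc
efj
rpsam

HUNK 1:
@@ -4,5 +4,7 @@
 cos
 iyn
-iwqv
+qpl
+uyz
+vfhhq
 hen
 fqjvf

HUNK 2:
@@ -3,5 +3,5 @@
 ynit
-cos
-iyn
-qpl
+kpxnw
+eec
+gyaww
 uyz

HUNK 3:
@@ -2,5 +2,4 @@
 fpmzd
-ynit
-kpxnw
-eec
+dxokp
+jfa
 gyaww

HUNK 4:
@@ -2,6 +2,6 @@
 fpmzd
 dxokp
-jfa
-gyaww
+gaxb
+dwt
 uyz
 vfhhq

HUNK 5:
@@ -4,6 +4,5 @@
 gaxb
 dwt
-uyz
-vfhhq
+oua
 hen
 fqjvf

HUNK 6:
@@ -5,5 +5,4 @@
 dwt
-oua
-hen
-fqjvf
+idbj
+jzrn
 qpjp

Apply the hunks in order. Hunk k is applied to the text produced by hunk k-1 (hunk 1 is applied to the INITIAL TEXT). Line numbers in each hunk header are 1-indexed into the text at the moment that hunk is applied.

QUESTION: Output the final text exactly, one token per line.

Hunk 1: at line 4 remove [iwqv] add [qpl,uyz,vfhhq] -> 14 lines: cldrs fpmzd ynit cos iyn qpl uyz vfhhq hen fqjvf qpjp ncacc efj rpsam
Hunk 2: at line 3 remove [cos,iyn,qpl] add [kpxnw,eec,gyaww] -> 14 lines: cldrs fpmzd ynit kpxnw eec gyaww uyz vfhhq hen fqjvf qpjp ncacc efj rpsam
Hunk 3: at line 2 remove [ynit,kpxnw,eec] add [dxokp,jfa] -> 13 lines: cldrs fpmzd dxokp jfa gyaww uyz vfhhq hen fqjvf qpjp ncacc efj rpsam
Hunk 4: at line 2 remove [jfa,gyaww] add [gaxb,dwt] -> 13 lines: cldrs fpmzd dxokp gaxb dwt uyz vfhhq hen fqjvf qpjp ncacc efj rpsam
Hunk 5: at line 4 remove [uyz,vfhhq] add [oua] -> 12 lines: cldrs fpmzd dxokp gaxb dwt oua hen fqjvf qpjp ncacc efj rpsam
Hunk 6: at line 5 remove [oua,hen,fqjvf] add [idbj,jzrn] -> 11 lines: cldrs fpmzd dxokp gaxb dwt idbj jzrn qpjp ncacc efj rpsam

Answer: cldrs
fpmzd
dxokp
gaxb
dwt
idbj
jzrn
qpjp
ncacc
efj
rpsam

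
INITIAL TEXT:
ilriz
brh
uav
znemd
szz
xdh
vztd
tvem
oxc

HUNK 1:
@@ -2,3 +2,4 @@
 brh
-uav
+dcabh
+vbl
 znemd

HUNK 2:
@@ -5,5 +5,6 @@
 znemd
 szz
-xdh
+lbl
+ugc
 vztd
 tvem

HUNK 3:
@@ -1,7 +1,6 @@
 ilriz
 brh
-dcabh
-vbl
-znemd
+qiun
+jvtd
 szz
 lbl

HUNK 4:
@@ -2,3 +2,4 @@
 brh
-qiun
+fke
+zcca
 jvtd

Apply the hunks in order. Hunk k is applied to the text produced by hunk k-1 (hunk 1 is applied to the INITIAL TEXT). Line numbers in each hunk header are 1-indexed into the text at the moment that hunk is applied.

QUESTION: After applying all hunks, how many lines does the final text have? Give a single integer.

Hunk 1: at line 2 remove [uav] add [dcabh,vbl] -> 10 lines: ilriz brh dcabh vbl znemd szz xdh vztd tvem oxc
Hunk 2: at line 5 remove [xdh] add [lbl,ugc] -> 11 lines: ilriz brh dcabh vbl znemd szz lbl ugc vztd tvem oxc
Hunk 3: at line 1 remove [dcabh,vbl,znemd] add [qiun,jvtd] -> 10 lines: ilriz brh qiun jvtd szz lbl ugc vztd tvem oxc
Hunk 4: at line 2 remove [qiun] add [fke,zcca] -> 11 lines: ilriz brh fke zcca jvtd szz lbl ugc vztd tvem oxc
Final line count: 11

Answer: 11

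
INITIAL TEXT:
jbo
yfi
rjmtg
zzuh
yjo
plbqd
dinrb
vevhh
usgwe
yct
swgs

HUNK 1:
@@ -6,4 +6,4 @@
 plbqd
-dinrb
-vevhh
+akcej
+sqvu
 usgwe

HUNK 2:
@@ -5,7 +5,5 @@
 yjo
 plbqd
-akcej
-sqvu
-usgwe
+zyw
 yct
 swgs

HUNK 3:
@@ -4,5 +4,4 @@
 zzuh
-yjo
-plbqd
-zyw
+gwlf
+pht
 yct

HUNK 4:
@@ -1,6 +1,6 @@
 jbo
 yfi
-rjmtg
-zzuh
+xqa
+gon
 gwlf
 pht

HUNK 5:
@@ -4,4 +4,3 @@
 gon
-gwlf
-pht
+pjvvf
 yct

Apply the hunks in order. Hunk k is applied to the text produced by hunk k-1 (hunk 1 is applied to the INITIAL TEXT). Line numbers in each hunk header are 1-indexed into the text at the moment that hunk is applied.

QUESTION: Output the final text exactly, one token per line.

Hunk 1: at line 6 remove [dinrb,vevhh] add [akcej,sqvu] -> 11 lines: jbo yfi rjmtg zzuh yjo plbqd akcej sqvu usgwe yct swgs
Hunk 2: at line 5 remove [akcej,sqvu,usgwe] add [zyw] -> 9 lines: jbo yfi rjmtg zzuh yjo plbqd zyw yct swgs
Hunk 3: at line 4 remove [yjo,plbqd,zyw] add [gwlf,pht] -> 8 lines: jbo yfi rjmtg zzuh gwlf pht yct swgs
Hunk 4: at line 1 remove [rjmtg,zzuh] add [xqa,gon] -> 8 lines: jbo yfi xqa gon gwlf pht yct swgs
Hunk 5: at line 4 remove [gwlf,pht] add [pjvvf] -> 7 lines: jbo yfi xqa gon pjvvf yct swgs

Answer: jbo
yfi
xqa
gon
pjvvf
yct
swgs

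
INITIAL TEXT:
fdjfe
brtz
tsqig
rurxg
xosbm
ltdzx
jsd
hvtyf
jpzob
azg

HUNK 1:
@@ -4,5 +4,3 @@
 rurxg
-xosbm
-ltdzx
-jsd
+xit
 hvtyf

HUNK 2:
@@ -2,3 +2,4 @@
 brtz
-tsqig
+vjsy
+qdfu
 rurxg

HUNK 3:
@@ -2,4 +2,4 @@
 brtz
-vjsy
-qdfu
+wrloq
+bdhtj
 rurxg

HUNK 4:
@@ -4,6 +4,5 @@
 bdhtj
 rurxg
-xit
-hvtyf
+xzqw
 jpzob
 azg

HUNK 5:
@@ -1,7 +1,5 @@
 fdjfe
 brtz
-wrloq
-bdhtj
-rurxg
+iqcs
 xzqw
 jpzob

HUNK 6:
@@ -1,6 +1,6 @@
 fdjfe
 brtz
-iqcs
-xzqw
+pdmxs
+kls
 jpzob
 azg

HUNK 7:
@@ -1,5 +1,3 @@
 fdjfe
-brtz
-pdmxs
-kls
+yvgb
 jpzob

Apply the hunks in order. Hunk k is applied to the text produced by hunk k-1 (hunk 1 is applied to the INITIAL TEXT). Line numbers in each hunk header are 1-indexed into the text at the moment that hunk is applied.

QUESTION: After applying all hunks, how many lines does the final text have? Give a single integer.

Answer: 4

Derivation:
Hunk 1: at line 4 remove [xosbm,ltdzx,jsd] add [xit] -> 8 lines: fdjfe brtz tsqig rurxg xit hvtyf jpzob azg
Hunk 2: at line 2 remove [tsqig] add [vjsy,qdfu] -> 9 lines: fdjfe brtz vjsy qdfu rurxg xit hvtyf jpzob azg
Hunk 3: at line 2 remove [vjsy,qdfu] add [wrloq,bdhtj] -> 9 lines: fdjfe brtz wrloq bdhtj rurxg xit hvtyf jpzob azg
Hunk 4: at line 4 remove [xit,hvtyf] add [xzqw] -> 8 lines: fdjfe brtz wrloq bdhtj rurxg xzqw jpzob azg
Hunk 5: at line 1 remove [wrloq,bdhtj,rurxg] add [iqcs] -> 6 lines: fdjfe brtz iqcs xzqw jpzob azg
Hunk 6: at line 1 remove [iqcs,xzqw] add [pdmxs,kls] -> 6 lines: fdjfe brtz pdmxs kls jpzob azg
Hunk 7: at line 1 remove [brtz,pdmxs,kls] add [yvgb] -> 4 lines: fdjfe yvgb jpzob azg
Final line count: 4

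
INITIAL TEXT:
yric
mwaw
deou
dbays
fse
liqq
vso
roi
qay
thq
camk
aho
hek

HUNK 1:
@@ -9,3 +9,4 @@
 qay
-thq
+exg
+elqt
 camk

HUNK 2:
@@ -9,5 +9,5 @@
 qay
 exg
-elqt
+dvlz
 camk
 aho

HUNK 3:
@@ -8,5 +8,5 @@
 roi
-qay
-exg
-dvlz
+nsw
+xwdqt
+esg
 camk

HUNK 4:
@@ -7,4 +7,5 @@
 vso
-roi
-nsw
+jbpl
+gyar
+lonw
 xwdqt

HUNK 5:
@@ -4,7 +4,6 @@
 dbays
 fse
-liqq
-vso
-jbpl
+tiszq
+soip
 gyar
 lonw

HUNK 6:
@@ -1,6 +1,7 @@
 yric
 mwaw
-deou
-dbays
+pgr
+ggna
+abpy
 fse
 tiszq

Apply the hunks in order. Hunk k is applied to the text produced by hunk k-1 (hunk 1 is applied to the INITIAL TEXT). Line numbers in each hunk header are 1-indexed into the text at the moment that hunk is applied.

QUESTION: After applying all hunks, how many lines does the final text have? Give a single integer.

Answer: 15

Derivation:
Hunk 1: at line 9 remove [thq] add [exg,elqt] -> 14 lines: yric mwaw deou dbays fse liqq vso roi qay exg elqt camk aho hek
Hunk 2: at line 9 remove [elqt] add [dvlz] -> 14 lines: yric mwaw deou dbays fse liqq vso roi qay exg dvlz camk aho hek
Hunk 3: at line 8 remove [qay,exg,dvlz] add [nsw,xwdqt,esg] -> 14 lines: yric mwaw deou dbays fse liqq vso roi nsw xwdqt esg camk aho hek
Hunk 4: at line 7 remove [roi,nsw] add [jbpl,gyar,lonw] -> 15 lines: yric mwaw deou dbays fse liqq vso jbpl gyar lonw xwdqt esg camk aho hek
Hunk 5: at line 4 remove [liqq,vso,jbpl] add [tiszq,soip] -> 14 lines: yric mwaw deou dbays fse tiszq soip gyar lonw xwdqt esg camk aho hek
Hunk 6: at line 1 remove [deou,dbays] add [pgr,ggna,abpy] -> 15 lines: yric mwaw pgr ggna abpy fse tiszq soip gyar lonw xwdqt esg camk aho hek
Final line count: 15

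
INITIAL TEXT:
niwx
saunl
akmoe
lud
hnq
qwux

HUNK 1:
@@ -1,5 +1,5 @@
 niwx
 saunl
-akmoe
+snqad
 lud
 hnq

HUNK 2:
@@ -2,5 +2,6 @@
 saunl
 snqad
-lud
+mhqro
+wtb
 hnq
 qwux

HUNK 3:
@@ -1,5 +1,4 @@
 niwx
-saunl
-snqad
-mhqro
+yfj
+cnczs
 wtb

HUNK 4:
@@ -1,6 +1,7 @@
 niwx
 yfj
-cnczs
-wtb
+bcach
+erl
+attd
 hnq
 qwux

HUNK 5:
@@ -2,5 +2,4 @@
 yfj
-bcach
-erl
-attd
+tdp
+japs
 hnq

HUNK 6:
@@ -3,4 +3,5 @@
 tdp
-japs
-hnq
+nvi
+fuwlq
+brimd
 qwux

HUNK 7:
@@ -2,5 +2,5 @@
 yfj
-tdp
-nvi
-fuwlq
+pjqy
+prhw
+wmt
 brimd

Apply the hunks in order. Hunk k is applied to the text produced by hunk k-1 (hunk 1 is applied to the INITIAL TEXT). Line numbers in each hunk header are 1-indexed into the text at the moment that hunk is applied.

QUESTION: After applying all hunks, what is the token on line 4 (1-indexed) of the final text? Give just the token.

Hunk 1: at line 1 remove [akmoe] add [snqad] -> 6 lines: niwx saunl snqad lud hnq qwux
Hunk 2: at line 2 remove [lud] add [mhqro,wtb] -> 7 lines: niwx saunl snqad mhqro wtb hnq qwux
Hunk 3: at line 1 remove [saunl,snqad,mhqro] add [yfj,cnczs] -> 6 lines: niwx yfj cnczs wtb hnq qwux
Hunk 4: at line 1 remove [cnczs,wtb] add [bcach,erl,attd] -> 7 lines: niwx yfj bcach erl attd hnq qwux
Hunk 5: at line 2 remove [bcach,erl,attd] add [tdp,japs] -> 6 lines: niwx yfj tdp japs hnq qwux
Hunk 6: at line 3 remove [japs,hnq] add [nvi,fuwlq,brimd] -> 7 lines: niwx yfj tdp nvi fuwlq brimd qwux
Hunk 7: at line 2 remove [tdp,nvi,fuwlq] add [pjqy,prhw,wmt] -> 7 lines: niwx yfj pjqy prhw wmt brimd qwux
Final line 4: prhw

Answer: prhw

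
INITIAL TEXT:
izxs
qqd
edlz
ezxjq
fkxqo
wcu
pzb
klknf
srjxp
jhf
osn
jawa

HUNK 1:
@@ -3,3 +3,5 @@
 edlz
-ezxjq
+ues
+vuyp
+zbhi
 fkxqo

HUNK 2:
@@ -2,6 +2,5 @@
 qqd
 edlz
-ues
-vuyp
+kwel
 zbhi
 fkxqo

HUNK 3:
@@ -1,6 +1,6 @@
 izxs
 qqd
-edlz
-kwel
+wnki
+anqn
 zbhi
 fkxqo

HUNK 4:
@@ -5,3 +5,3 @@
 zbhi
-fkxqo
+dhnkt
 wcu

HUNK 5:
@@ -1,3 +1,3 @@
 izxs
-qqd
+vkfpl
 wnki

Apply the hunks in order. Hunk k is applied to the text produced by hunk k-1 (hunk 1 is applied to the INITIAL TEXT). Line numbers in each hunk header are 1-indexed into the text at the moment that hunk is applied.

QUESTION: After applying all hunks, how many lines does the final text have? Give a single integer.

Hunk 1: at line 3 remove [ezxjq] add [ues,vuyp,zbhi] -> 14 lines: izxs qqd edlz ues vuyp zbhi fkxqo wcu pzb klknf srjxp jhf osn jawa
Hunk 2: at line 2 remove [ues,vuyp] add [kwel] -> 13 lines: izxs qqd edlz kwel zbhi fkxqo wcu pzb klknf srjxp jhf osn jawa
Hunk 3: at line 1 remove [edlz,kwel] add [wnki,anqn] -> 13 lines: izxs qqd wnki anqn zbhi fkxqo wcu pzb klknf srjxp jhf osn jawa
Hunk 4: at line 5 remove [fkxqo] add [dhnkt] -> 13 lines: izxs qqd wnki anqn zbhi dhnkt wcu pzb klknf srjxp jhf osn jawa
Hunk 5: at line 1 remove [qqd] add [vkfpl] -> 13 lines: izxs vkfpl wnki anqn zbhi dhnkt wcu pzb klknf srjxp jhf osn jawa
Final line count: 13

Answer: 13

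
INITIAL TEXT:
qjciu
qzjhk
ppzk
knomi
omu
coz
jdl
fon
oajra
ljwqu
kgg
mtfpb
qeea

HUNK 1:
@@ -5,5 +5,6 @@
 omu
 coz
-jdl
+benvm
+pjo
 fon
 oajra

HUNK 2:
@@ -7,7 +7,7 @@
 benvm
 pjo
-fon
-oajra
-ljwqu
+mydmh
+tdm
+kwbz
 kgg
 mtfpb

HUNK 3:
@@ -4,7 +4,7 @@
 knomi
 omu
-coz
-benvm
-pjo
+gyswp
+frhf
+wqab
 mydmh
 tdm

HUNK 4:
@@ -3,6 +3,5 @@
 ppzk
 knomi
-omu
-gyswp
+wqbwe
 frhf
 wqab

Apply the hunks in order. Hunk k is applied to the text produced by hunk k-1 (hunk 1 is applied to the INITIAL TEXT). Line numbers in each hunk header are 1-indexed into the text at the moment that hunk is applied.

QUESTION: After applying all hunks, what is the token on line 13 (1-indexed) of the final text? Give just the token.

Answer: qeea

Derivation:
Hunk 1: at line 5 remove [jdl] add [benvm,pjo] -> 14 lines: qjciu qzjhk ppzk knomi omu coz benvm pjo fon oajra ljwqu kgg mtfpb qeea
Hunk 2: at line 7 remove [fon,oajra,ljwqu] add [mydmh,tdm,kwbz] -> 14 lines: qjciu qzjhk ppzk knomi omu coz benvm pjo mydmh tdm kwbz kgg mtfpb qeea
Hunk 3: at line 4 remove [coz,benvm,pjo] add [gyswp,frhf,wqab] -> 14 lines: qjciu qzjhk ppzk knomi omu gyswp frhf wqab mydmh tdm kwbz kgg mtfpb qeea
Hunk 4: at line 3 remove [omu,gyswp] add [wqbwe] -> 13 lines: qjciu qzjhk ppzk knomi wqbwe frhf wqab mydmh tdm kwbz kgg mtfpb qeea
Final line 13: qeea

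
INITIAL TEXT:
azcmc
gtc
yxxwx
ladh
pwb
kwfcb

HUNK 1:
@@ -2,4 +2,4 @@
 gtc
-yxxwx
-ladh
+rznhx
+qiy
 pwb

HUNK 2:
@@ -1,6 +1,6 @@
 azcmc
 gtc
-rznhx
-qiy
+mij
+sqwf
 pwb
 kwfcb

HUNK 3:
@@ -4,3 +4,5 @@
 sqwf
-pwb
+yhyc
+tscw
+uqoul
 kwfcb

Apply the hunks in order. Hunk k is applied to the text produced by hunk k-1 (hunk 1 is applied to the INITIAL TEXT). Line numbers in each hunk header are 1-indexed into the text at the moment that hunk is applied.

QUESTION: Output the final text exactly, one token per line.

Hunk 1: at line 2 remove [yxxwx,ladh] add [rznhx,qiy] -> 6 lines: azcmc gtc rznhx qiy pwb kwfcb
Hunk 2: at line 1 remove [rznhx,qiy] add [mij,sqwf] -> 6 lines: azcmc gtc mij sqwf pwb kwfcb
Hunk 3: at line 4 remove [pwb] add [yhyc,tscw,uqoul] -> 8 lines: azcmc gtc mij sqwf yhyc tscw uqoul kwfcb

Answer: azcmc
gtc
mij
sqwf
yhyc
tscw
uqoul
kwfcb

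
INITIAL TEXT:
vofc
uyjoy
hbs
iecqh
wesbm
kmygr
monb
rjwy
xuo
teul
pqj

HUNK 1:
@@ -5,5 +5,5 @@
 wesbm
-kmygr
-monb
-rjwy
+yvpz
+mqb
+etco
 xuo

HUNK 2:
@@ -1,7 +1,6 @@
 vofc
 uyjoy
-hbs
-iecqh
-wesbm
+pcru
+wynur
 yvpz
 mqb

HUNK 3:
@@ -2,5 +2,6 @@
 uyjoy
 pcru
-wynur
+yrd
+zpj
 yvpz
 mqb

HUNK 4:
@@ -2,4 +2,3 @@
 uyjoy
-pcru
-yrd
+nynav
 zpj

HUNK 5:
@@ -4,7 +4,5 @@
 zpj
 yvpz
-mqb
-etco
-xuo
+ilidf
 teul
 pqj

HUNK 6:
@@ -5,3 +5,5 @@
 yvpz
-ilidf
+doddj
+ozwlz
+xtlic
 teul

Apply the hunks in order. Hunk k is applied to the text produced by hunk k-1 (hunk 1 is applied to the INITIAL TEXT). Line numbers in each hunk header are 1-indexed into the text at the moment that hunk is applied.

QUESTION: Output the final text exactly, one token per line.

Hunk 1: at line 5 remove [kmygr,monb,rjwy] add [yvpz,mqb,etco] -> 11 lines: vofc uyjoy hbs iecqh wesbm yvpz mqb etco xuo teul pqj
Hunk 2: at line 1 remove [hbs,iecqh,wesbm] add [pcru,wynur] -> 10 lines: vofc uyjoy pcru wynur yvpz mqb etco xuo teul pqj
Hunk 3: at line 2 remove [wynur] add [yrd,zpj] -> 11 lines: vofc uyjoy pcru yrd zpj yvpz mqb etco xuo teul pqj
Hunk 4: at line 2 remove [pcru,yrd] add [nynav] -> 10 lines: vofc uyjoy nynav zpj yvpz mqb etco xuo teul pqj
Hunk 5: at line 4 remove [mqb,etco,xuo] add [ilidf] -> 8 lines: vofc uyjoy nynav zpj yvpz ilidf teul pqj
Hunk 6: at line 5 remove [ilidf] add [doddj,ozwlz,xtlic] -> 10 lines: vofc uyjoy nynav zpj yvpz doddj ozwlz xtlic teul pqj

Answer: vofc
uyjoy
nynav
zpj
yvpz
doddj
ozwlz
xtlic
teul
pqj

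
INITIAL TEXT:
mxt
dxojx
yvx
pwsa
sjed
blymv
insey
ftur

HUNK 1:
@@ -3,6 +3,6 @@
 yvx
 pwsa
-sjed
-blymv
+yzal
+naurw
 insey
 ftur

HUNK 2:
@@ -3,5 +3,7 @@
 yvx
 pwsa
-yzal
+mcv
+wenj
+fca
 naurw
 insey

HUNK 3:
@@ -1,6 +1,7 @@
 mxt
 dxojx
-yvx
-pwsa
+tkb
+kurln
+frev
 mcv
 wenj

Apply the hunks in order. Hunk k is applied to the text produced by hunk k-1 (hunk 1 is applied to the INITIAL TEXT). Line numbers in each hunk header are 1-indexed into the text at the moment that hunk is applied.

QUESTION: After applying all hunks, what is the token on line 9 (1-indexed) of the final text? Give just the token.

Answer: naurw

Derivation:
Hunk 1: at line 3 remove [sjed,blymv] add [yzal,naurw] -> 8 lines: mxt dxojx yvx pwsa yzal naurw insey ftur
Hunk 2: at line 3 remove [yzal] add [mcv,wenj,fca] -> 10 lines: mxt dxojx yvx pwsa mcv wenj fca naurw insey ftur
Hunk 3: at line 1 remove [yvx,pwsa] add [tkb,kurln,frev] -> 11 lines: mxt dxojx tkb kurln frev mcv wenj fca naurw insey ftur
Final line 9: naurw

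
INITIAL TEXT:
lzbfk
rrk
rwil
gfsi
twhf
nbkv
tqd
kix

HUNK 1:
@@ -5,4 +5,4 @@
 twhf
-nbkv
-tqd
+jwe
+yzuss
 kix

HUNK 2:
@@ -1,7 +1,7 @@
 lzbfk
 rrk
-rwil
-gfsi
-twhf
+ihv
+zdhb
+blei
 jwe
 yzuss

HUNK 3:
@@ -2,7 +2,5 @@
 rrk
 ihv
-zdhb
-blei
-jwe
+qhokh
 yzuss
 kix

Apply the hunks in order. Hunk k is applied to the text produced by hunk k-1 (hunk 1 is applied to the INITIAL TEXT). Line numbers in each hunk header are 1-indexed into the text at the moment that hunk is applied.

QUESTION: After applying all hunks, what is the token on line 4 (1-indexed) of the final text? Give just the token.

Answer: qhokh

Derivation:
Hunk 1: at line 5 remove [nbkv,tqd] add [jwe,yzuss] -> 8 lines: lzbfk rrk rwil gfsi twhf jwe yzuss kix
Hunk 2: at line 1 remove [rwil,gfsi,twhf] add [ihv,zdhb,blei] -> 8 lines: lzbfk rrk ihv zdhb blei jwe yzuss kix
Hunk 3: at line 2 remove [zdhb,blei,jwe] add [qhokh] -> 6 lines: lzbfk rrk ihv qhokh yzuss kix
Final line 4: qhokh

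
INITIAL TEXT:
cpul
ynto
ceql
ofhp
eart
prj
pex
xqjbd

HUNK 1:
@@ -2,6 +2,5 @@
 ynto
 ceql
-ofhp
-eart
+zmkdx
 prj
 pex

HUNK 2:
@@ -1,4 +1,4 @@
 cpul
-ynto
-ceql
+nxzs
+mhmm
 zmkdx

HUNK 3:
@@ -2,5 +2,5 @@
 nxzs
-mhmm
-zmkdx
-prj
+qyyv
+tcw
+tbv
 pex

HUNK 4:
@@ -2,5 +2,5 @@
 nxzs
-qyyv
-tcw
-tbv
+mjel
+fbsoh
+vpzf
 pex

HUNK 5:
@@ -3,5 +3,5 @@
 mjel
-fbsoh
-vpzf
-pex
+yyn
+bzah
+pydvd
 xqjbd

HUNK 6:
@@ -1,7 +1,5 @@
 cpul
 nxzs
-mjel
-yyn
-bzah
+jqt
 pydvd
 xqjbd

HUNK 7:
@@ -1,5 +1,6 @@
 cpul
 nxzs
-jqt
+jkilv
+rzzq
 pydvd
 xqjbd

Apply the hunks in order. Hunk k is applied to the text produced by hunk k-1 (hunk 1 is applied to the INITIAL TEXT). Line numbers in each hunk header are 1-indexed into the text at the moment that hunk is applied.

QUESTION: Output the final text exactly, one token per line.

Hunk 1: at line 2 remove [ofhp,eart] add [zmkdx] -> 7 lines: cpul ynto ceql zmkdx prj pex xqjbd
Hunk 2: at line 1 remove [ynto,ceql] add [nxzs,mhmm] -> 7 lines: cpul nxzs mhmm zmkdx prj pex xqjbd
Hunk 3: at line 2 remove [mhmm,zmkdx,prj] add [qyyv,tcw,tbv] -> 7 lines: cpul nxzs qyyv tcw tbv pex xqjbd
Hunk 4: at line 2 remove [qyyv,tcw,tbv] add [mjel,fbsoh,vpzf] -> 7 lines: cpul nxzs mjel fbsoh vpzf pex xqjbd
Hunk 5: at line 3 remove [fbsoh,vpzf,pex] add [yyn,bzah,pydvd] -> 7 lines: cpul nxzs mjel yyn bzah pydvd xqjbd
Hunk 6: at line 1 remove [mjel,yyn,bzah] add [jqt] -> 5 lines: cpul nxzs jqt pydvd xqjbd
Hunk 7: at line 1 remove [jqt] add [jkilv,rzzq] -> 6 lines: cpul nxzs jkilv rzzq pydvd xqjbd

Answer: cpul
nxzs
jkilv
rzzq
pydvd
xqjbd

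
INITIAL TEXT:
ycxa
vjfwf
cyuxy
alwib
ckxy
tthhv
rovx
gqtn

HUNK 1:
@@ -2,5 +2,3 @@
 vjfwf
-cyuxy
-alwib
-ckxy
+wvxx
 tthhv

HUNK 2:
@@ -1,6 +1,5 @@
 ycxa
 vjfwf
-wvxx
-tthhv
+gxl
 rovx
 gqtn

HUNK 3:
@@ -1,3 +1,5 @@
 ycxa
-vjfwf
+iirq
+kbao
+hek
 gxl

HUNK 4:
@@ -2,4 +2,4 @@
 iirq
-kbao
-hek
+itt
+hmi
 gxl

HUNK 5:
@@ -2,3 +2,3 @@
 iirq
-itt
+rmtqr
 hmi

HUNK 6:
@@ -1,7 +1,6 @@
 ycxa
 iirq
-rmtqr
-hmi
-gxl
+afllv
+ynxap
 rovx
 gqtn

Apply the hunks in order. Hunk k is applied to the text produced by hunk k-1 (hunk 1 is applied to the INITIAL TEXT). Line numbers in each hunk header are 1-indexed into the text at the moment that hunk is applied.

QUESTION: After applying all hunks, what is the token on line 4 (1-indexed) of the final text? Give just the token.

Hunk 1: at line 2 remove [cyuxy,alwib,ckxy] add [wvxx] -> 6 lines: ycxa vjfwf wvxx tthhv rovx gqtn
Hunk 2: at line 1 remove [wvxx,tthhv] add [gxl] -> 5 lines: ycxa vjfwf gxl rovx gqtn
Hunk 3: at line 1 remove [vjfwf] add [iirq,kbao,hek] -> 7 lines: ycxa iirq kbao hek gxl rovx gqtn
Hunk 4: at line 2 remove [kbao,hek] add [itt,hmi] -> 7 lines: ycxa iirq itt hmi gxl rovx gqtn
Hunk 5: at line 2 remove [itt] add [rmtqr] -> 7 lines: ycxa iirq rmtqr hmi gxl rovx gqtn
Hunk 6: at line 1 remove [rmtqr,hmi,gxl] add [afllv,ynxap] -> 6 lines: ycxa iirq afllv ynxap rovx gqtn
Final line 4: ynxap

Answer: ynxap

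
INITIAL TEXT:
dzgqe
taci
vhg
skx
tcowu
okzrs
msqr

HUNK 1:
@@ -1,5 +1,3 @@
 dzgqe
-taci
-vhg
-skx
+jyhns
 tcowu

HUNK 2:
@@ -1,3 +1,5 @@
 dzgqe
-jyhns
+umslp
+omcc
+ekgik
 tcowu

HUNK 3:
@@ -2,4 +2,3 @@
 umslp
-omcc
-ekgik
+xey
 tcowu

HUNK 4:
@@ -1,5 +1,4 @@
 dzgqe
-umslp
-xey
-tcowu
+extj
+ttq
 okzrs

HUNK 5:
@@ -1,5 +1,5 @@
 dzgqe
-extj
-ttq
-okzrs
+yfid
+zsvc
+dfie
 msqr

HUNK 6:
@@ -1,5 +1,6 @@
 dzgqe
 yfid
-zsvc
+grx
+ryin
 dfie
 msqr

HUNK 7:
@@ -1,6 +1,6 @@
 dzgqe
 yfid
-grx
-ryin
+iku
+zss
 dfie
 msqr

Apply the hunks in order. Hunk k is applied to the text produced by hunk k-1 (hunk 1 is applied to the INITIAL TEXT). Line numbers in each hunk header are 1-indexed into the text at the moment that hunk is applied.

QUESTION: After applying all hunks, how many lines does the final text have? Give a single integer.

Hunk 1: at line 1 remove [taci,vhg,skx] add [jyhns] -> 5 lines: dzgqe jyhns tcowu okzrs msqr
Hunk 2: at line 1 remove [jyhns] add [umslp,omcc,ekgik] -> 7 lines: dzgqe umslp omcc ekgik tcowu okzrs msqr
Hunk 3: at line 2 remove [omcc,ekgik] add [xey] -> 6 lines: dzgqe umslp xey tcowu okzrs msqr
Hunk 4: at line 1 remove [umslp,xey,tcowu] add [extj,ttq] -> 5 lines: dzgqe extj ttq okzrs msqr
Hunk 5: at line 1 remove [extj,ttq,okzrs] add [yfid,zsvc,dfie] -> 5 lines: dzgqe yfid zsvc dfie msqr
Hunk 6: at line 1 remove [zsvc] add [grx,ryin] -> 6 lines: dzgqe yfid grx ryin dfie msqr
Hunk 7: at line 1 remove [grx,ryin] add [iku,zss] -> 6 lines: dzgqe yfid iku zss dfie msqr
Final line count: 6

Answer: 6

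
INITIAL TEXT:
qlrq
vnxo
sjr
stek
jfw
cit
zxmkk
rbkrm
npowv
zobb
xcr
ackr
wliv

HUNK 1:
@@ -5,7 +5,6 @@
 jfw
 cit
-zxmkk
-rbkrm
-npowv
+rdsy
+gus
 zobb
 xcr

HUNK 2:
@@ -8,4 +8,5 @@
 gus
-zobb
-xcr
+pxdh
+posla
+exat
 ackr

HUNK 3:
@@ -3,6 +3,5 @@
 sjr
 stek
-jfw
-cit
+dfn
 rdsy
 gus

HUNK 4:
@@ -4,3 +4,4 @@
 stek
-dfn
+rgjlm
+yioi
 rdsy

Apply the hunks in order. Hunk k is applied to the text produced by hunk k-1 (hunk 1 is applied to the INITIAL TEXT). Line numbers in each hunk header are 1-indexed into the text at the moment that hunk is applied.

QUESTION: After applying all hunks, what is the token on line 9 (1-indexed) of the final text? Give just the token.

Hunk 1: at line 5 remove [zxmkk,rbkrm,npowv] add [rdsy,gus] -> 12 lines: qlrq vnxo sjr stek jfw cit rdsy gus zobb xcr ackr wliv
Hunk 2: at line 8 remove [zobb,xcr] add [pxdh,posla,exat] -> 13 lines: qlrq vnxo sjr stek jfw cit rdsy gus pxdh posla exat ackr wliv
Hunk 3: at line 3 remove [jfw,cit] add [dfn] -> 12 lines: qlrq vnxo sjr stek dfn rdsy gus pxdh posla exat ackr wliv
Hunk 4: at line 4 remove [dfn] add [rgjlm,yioi] -> 13 lines: qlrq vnxo sjr stek rgjlm yioi rdsy gus pxdh posla exat ackr wliv
Final line 9: pxdh

Answer: pxdh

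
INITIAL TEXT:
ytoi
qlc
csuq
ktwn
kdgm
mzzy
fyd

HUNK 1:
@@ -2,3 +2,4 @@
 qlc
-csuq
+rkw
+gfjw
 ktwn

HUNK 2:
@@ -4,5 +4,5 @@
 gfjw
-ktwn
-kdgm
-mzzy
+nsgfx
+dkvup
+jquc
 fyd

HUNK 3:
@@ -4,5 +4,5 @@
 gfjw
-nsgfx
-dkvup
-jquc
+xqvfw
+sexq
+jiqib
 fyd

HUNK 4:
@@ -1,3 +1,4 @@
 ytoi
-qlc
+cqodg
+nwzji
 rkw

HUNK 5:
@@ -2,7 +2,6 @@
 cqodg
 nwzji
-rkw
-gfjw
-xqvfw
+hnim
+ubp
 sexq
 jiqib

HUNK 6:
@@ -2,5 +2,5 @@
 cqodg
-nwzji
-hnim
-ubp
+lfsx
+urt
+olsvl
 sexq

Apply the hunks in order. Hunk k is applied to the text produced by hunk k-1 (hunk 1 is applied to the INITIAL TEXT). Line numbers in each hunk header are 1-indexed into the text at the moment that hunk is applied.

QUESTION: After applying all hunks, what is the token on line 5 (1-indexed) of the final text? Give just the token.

Answer: olsvl

Derivation:
Hunk 1: at line 2 remove [csuq] add [rkw,gfjw] -> 8 lines: ytoi qlc rkw gfjw ktwn kdgm mzzy fyd
Hunk 2: at line 4 remove [ktwn,kdgm,mzzy] add [nsgfx,dkvup,jquc] -> 8 lines: ytoi qlc rkw gfjw nsgfx dkvup jquc fyd
Hunk 3: at line 4 remove [nsgfx,dkvup,jquc] add [xqvfw,sexq,jiqib] -> 8 lines: ytoi qlc rkw gfjw xqvfw sexq jiqib fyd
Hunk 4: at line 1 remove [qlc] add [cqodg,nwzji] -> 9 lines: ytoi cqodg nwzji rkw gfjw xqvfw sexq jiqib fyd
Hunk 5: at line 2 remove [rkw,gfjw,xqvfw] add [hnim,ubp] -> 8 lines: ytoi cqodg nwzji hnim ubp sexq jiqib fyd
Hunk 6: at line 2 remove [nwzji,hnim,ubp] add [lfsx,urt,olsvl] -> 8 lines: ytoi cqodg lfsx urt olsvl sexq jiqib fyd
Final line 5: olsvl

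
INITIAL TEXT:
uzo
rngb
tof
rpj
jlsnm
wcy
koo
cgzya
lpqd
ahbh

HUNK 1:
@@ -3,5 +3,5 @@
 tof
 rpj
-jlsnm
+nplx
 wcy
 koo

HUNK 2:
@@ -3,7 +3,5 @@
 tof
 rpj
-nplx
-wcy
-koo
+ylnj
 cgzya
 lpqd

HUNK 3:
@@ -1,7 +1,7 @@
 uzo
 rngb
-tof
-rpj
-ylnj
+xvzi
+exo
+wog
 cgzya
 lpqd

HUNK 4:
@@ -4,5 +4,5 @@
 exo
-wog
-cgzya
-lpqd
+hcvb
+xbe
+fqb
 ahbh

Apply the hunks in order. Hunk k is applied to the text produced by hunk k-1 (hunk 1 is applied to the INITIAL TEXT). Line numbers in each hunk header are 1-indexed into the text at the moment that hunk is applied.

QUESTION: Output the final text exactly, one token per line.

Answer: uzo
rngb
xvzi
exo
hcvb
xbe
fqb
ahbh

Derivation:
Hunk 1: at line 3 remove [jlsnm] add [nplx] -> 10 lines: uzo rngb tof rpj nplx wcy koo cgzya lpqd ahbh
Hunk 2: at line 3 remove [nplx,wcy,koo] add [ylnj] -> 8 lines: uzo rngb tof rpj ylnj cgzya lpqd ahbh
Hunk 3: at line 1 remove [tof,rpj,ylnj] add [xvzi,exo,wog] -> 8 lines: uzo rngb xvzi exo wog cgzya lpqd ahbh
Hunk 4: at line 4 remove [wog,cgzya,lpqd] add [hcvb,xbe,fqb] -> 8 lines: uzo rngb xvzi exo hcvb xbe fqb ahbh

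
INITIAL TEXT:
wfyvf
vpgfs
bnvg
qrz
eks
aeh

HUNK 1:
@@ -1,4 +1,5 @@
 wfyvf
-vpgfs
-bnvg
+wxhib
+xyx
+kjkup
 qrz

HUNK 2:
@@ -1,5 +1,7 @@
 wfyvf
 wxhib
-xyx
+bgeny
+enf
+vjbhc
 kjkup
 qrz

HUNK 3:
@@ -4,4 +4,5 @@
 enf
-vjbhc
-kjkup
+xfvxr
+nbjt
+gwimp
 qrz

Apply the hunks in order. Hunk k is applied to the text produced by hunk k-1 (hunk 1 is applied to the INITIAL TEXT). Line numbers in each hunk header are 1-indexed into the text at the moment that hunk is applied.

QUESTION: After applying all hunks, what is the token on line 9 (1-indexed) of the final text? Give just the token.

Answer: eks

Derivation:
Hunk 1: at line 1 remove [vpgfs,bnvg] add [wxhib,xyx,kjkup] -> 7 lines: wfyvf wxhib xyx kjkup qrz eks aeh
Hunk 2: at line 1 remove [xyx] add [bgeny,enf,vjbhc] -> 9 lines: wfyvf wxhib bgeny enf vjbhc kjkup qrz eks aeh
Hunk 3: at line 4 remove [vjbhc,kjkup] add [xfvxr,nbjt,gwimp] -> 10 lines: wfyvf wxhib bgeny enf xfvxr nbjt gwimp qrz eks aeh
Final line 9: eks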